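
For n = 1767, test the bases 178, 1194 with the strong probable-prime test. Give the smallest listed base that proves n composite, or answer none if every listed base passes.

n − 1 = 1766 = 2^1 · 883, so s = 1 and d = 883.
Base 178: x_0 = 178^883 mod 1767 = 976. x_0 ∉ {1, 1766} and s = 1, so 178 is a Miller–Rabin witness and 1767 is composite.
Base 1194: x_0 = 1194^883 mod 1767 = 624. x_0 ∉ {1, 1766} and s = 1, so 1194 is a Miller–Rabin witness and 1767 is composite.
The smallest witness among the given bases is 178.

178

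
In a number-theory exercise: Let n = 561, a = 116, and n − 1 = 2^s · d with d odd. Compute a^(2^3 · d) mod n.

67

n − 1 = 560 = 2^4 · 35, so s = 4 and d = 35.
Repeated squaring mod 561: 116^1 ≡ 116, 116^2 ≡ 553, 116^4 ≡ 64, 116^8 ≡ 169, 116^16 ≡ 511, 116^32 ≡ 256.
35 = 32 + 2 + 1, so 116^35 ≡ 256·553·116 ≡ 296 (mod 561).
x_0 = 296.
x_1 = 296^2 mod 561 = 100.
x_2 = 100^2 mod 561 = 463.
x_3 = 463^2 mod 561 = 67.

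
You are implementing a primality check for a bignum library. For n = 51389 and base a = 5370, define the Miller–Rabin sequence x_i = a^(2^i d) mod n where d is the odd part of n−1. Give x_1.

n − 1 = 51388 = 2^2 · 12847, so s = 2 and d = 12847.
Repeated squaring mod 51389: 5370^1 ≡ 5370, 5370^2 ≡ 7671, 5370^4 ≡ 3836, 5370^8 ≡ 17642, 5370^16 ≡ 28380, 5370^32 ≡ 4603, 5370^64 ≡ 15341, 5370^128 ≡ 36050, 5370^256 ≡ 26079, 5370^512 ≡ 32215, 5370^1024 ≡ 5370, 5370^2048 ≡ 7671, 5370^4096 ≡ 3836, 5370^8192 ≡ 17642.
12847 = 8192 + 4096 + 512 + 32 + 8 + 4 + 2 + 1, so 5370^12847 ≡ 17642·3836·32215·4603·17642·3836·7671·5370 ≡ 24545 (mod 51389).
x_0 = 24545.
x_1 = 24545^2 mod 51389 = 23778.

23778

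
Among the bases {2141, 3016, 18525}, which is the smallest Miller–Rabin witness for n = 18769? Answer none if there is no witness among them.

n − 1 = 18768 = 2^4 · 1173, so s = 4 and d = 1173.
Base 2141: x_0 = 2141^1173 mod 18769 = 12919. x_0 is neither 1 nor 18768, so continue squaring. x_1 = 12919^2 mod 18769 = 6613. x_2 = 6613^2 mod 18769 = 18768. x_2 ≡ −1, so 2141 is not a witness.
Base 3016: x_0 = 3016^1173 mod 18769 = 1196. x_0 is neither 1 nor 18768, so continue squaring. x_1 = 1196^2 mod 18769 = 3972. x_2 = 3972^2 mod 18769 = 10824. x_3 = 10824^2 mod 18769 = 2878. Reached i = s−1 = 3 without hitting −1: 3016 is a Miller–Rabin witness and 18769 is composite.
Base 18525: x_0 = 18525^1173 mod 18769 = 15792. x_0 is neither 1 nor 18768, so continue squaring. x_1 = 15792^2 mod 18769 = 3561. x_2 = 3561^2 mod 18769 = 11646. x_3 = 11646^2 mod 18769 = 4522. Reached i = s−1 = 3 without hitting −1: 18525 is a Miller–Rabin witness and 18769 is composite.
The smallest witness among the given bases is 3016.

3016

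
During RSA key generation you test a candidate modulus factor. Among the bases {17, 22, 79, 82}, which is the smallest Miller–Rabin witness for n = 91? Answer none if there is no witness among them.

n − 1 = 90 = 2^1 · 45, so s = 1 and d = 45.
Base 17: x_0 = 17^45 mod 91 = 90. x_0 = 90 ≡ −1, so 17 is not a witness.
Base 22: x_0 = 22^45 mod 91 = 1. x_0 = 1, so 22 is not a witness.
Base 79: x_0 = 79^45 mod 91 = 1. x_0 = 1, so 79 is not a witness.
Base 82: x_0 = 82^45 mod 91 = 90. x_0 = 90 ≡ −1, so 82 is not a witness.
No listed base is a witness for 91.

none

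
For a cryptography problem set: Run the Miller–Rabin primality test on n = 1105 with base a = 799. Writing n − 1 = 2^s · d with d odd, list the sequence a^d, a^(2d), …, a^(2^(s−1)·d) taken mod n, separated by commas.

629, 51, 391, 391

n − 1 = 1104 = 2^4 · 69, so s = 4 and d = 69.
x_0 = 799^69 mod 1105 = 629.
x_1 = 629^2 mod 1105 = 51.
x_2 = 51^2 mod 1105 = 391.
x_3 = 391^2 mod 1105 = 391.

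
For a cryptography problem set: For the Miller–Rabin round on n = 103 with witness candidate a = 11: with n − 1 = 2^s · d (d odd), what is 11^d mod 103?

n − 1 = 102 = 2^1 · 51, so s = 1 and d = 51.
By repeated squaring, 11^51 ≡ 102 (mod 103).

102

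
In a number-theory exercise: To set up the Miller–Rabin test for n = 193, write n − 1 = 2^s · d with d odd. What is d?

Halving: 192 → 96 → 48 → 24 → 12 → 6 → 3; 3 is odd.
So 192 = 2^6 · 3.

3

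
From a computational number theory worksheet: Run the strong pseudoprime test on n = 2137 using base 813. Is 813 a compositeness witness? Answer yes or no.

n − 1 = 2136 = 2^3 · 267, so s = 3 and d = 267.
Repeated squaring mod 2137: 813^1 ≡ 813, 813^2 ≡ 636, 813^4 ≡ 603, 813^8 ≡ 319, 813^16 ≡ 1322, 813^32 ≡ 1755, 813^64 ≡ 608, 813^128 ≡ 2100, 813^256 ≡ 1369.
267 = 256 + 8 + 2 + 1, so 813^267 ≡ 1369·319·636·813 ≡ 629 (mod 2137).
x_0 = 813^267 mod 2137 = 629.
x_0 is neither 1 nor 2136, so continue squaring.
x_1 = 629^2 mod 2137 = 296.
x_2 = 296^2 mod 2137 = 2136.
x_2 ≡ −1, so 813 is not a witness.

no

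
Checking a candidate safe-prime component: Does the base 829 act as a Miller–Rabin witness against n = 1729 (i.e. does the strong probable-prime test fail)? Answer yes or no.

n − 1 = 1728 = 2^6 · 27, so s = 6 and d = 27.
Repeated squaring mod 1729: 829^1 ≡ 829, 829^2 ≡ 828, 829^4 ≡ 900, 829^8 ≡ 828, 829^16 ≡ 900.
27 = 16 + 8 + 2 + 1, so 829^27 ≡ 900·828·828·829 ≡ 1728 (mod 1729).
x_0 = 829^27 mod 1729 = 1728.
x_0 = 1728 ≡ −1, so 829 is not a witness.

no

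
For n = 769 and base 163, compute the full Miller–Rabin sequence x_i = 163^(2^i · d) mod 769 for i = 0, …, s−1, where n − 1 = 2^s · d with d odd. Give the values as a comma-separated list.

508, 449, 123, 518, 712, 173, 707, 768

n − 1 = 768 = 2^8 · 3, so s = 8 and d = 3.
x_0 = 163^3 mod 769 = 508.
x_1 = 508^2 mod 769 = 449.
x_2 = 449^2 mod 769 = 123.
x_3 = 123^2 mod 769 = 518.
x_4 = 518^2 mod 769 = 712.
x_5 = 712^2 mod 769 = 173.
x_6 = 173^2 mod 769 = 707.
x_7 = 707^2 mod 769 = 768.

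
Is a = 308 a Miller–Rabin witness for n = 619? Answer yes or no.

n − 1 = 618 = 2^1 · 309, so s = 1 and d = 309.
x_0 = 308^309 mod 619 = 618.
x_0 = 618 ≡ −1, so 308 is not a witness.

no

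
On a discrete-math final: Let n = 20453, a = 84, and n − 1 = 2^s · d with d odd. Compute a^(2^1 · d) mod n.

n − 1 = 20452 = 2^2 · 5113, so s = 2 and d = 5113.
Repeated squaring mod 20453: 84^1 ≡ 84, 84^2 ≡ 7056, 84^4 ≡ 4534, 84^8 ≡ 1891, 84^16 ≡ 17059, 84^32 ≡ 4197, 84^64 ≡ 4776, 84^128 ≡ 5081, 84^256 ≡ 4875, 84^512 ≡ 19692, 84^1024 ≡ 6437, 84^2048 ≡ 17644, 84^4096 ≡ 16076.
5113 = 4096 + 512 + 256 + 128 + 64 + 32 + 16 + 8 + 1, so 84^5113 ≡ 16076·19692·4875·5081·4776·4197·17059·1891·84 ≡ 16721 (mod 20453).
x_0 = 16721.
x_1 = 16721^2 mod 20453 = 19784.

19784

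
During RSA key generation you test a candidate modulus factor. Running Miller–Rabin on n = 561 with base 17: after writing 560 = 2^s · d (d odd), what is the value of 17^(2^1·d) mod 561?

34

n − 1 = 560 = 2^4 · 35, so s = 4 and d = 35.
Repeated squaring mod 561: 17^1 ≡ 17, 17^2 ≡ 289, 17^4 ≡ 493, 17^8 ≡ 136, 17^16 ≡ 544, 17^32 ≡ 289.
35 = 32 + 2 + 1, so 17^35 ≡ 289·289·17 ≡ 527 (mod 561).
x_0 = 527.
x_1 = 527^2 mod 561 = 34.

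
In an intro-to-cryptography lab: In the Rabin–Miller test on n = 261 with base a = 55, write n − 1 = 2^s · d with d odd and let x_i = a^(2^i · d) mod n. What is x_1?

64

n − 1 = 260 = 2^2 · 65, so s = 2 and d = 65.
x_0 = 55^65 mod 261 = 37.
x_1 = 37^2 mod 261 = 64.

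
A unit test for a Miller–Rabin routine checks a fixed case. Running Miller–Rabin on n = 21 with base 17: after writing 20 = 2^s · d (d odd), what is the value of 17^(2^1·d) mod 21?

4

n − 1 = 20 = 2^2 · 5, so s = 2 and d = 5.
Repeated squaring mod 21: 17^1 ≡ 17, 17^2 ≡ 16, 17^4 ≡ 4.
5 = 4 + 1, so 17^5 ≡ 4·17 ≡ 5 (mod 21).
x_0 = 5.
x_1 = 5^2 mod 21 = 4.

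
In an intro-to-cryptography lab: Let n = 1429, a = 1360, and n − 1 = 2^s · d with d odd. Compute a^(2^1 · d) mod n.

n − 1 = 1428 = 2^2 · 357, so s = 2 and d = 357.
Repeated squaring mod 1429: 1360^1 ≡ 1360, 1360^2 ≡ 474, 1360^4 ≡ 323, 1360^8 ≡ 12, 1360^16 ≡ 144, 1360^32 ≡ 730, 1360^64 ≡ 1312, 1360^128 ≡ 828, 1360^256 ≡ 1093.
357 = 256 + 64 + 32 + 4 + 1, so 1360^357 ≡ 1093·1312·730·323·1360 ≡ 1428 (mod 1429).
x_0 = 1428.
x_1 = 1428^2 mod 1429 = 1.

1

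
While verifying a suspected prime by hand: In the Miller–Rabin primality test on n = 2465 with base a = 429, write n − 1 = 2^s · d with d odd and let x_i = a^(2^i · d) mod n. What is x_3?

n − 1 = 2464 = 2^5 · 77, so s = 5 and d = 77.
x_0 = 429^77 mod 2465 = 1364.
x_1 = 1364^2 mod 2465 = 1886.
x_2 = 1886^2 mod 2465 = 1.
x_3 = 1^2 mod 2465 = 1.

1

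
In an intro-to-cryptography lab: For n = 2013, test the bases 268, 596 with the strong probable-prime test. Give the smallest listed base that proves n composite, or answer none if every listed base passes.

n − 1 = 2012 = 2^2 · 503, so s = 2 and d = 503.
Base 268: x_0 = 268^503 mod 2013 = 526. x_0 is neither 1 nor 2012, so continue squaring. x_1 = 526^2 mod 2013 = 895. Reached i = s−1 = 1 without hitting −1: 268 is a Miller–Rabin witness and 2013 is composite.
Base 596: x_0 = 596^503 mod 2013 = 74. x_0 is neither 1 nor 2012, so continue squaring. x_1 = 74^2 mod 2013 = 1450. Reached i = s−1 = 1 without hitting −1: 596 is a Miller–Rabin witness and 2013 is composite.
The smallest witness among the given bases is 268.

268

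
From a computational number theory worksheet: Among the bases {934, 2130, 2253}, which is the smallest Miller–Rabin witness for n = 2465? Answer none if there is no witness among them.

2130

n − 1 = 2464 = 2^5 · 77, so s = 5 and d = 77.
Base 934: x_0 = 934^77 mod 2465 = 2464. x_0 = 2464 ≡ −1, so 934 is not a witness.
Base 2130: x_0 = 2130^77 mod 2465 = 2145. x_0 is neither 1 nor 2464, so continue squaring. x_1 = 2145^2 mod 2465 = 1335. x_2 = 1335^2 mod 2465 = 30. x_3 = 30^2 mod 2465 = 900. x_4 = 900^2 mod 2465 = 1480. Reached i = s−1 = 4 without hitting −1: 2130 is a Miller–Rabin witness and 2465 is composite.
Base 2253: x_0 = 2253^77 mod 2465 = 1538. x_0 is neither 1 nor 2464, so continue squaring. x_1 = 1538^2 mod 2465 = 1509. x_2 = 1509^2 mod 2465 = 1886. x_3 = 1886^2 mod 2465 = 1. x_3 = 1 but x_2 ≠ ±1, a nontrivial square root of 1 — 2253 is a witness and 2465 is composite.
The smallest witness among the given bases is 2130.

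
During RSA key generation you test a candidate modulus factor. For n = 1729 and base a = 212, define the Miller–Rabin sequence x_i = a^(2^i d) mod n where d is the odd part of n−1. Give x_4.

n − 1 = 1728 = 2^6 · 27, so s = 6 and d = 27.
x_0 = 212^27 mod 1729 = 246.
x_1 = 246^2 mod 1729 = 1.
x_2 = 1^2 mod 1729 = 1.
x_3 = 1^2 mod 1729 = 1.
x_4 = 1^2 mod 1729 = 1.

1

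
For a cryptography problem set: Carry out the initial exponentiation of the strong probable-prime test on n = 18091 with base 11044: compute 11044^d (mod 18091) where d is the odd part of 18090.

7380

n − 1 = 18090 = 2^1 · 9045, so s = 1 and d = 9045.
Repeated squaring mod 18091: 11044^1 ≡ 11044, 11044^2 ≡ 414, 11044^4 ≡ 8577, 11044^8 ≡ 6923, 11044^16 ≡ 4870, 11044^32 ≡ 17690, 11044^64 ≡ 16073, 11044^128 ≡ 1849, 11044^256 ≡ 17693, 11044^512 ≡ 13676, 11044^1024 ≡ 8218, 11044^2048 ≡ 1821, 11044^4096 ≡ 5388, 11044^8192 ≡ 12580.
9045 = 8192 + 512 + 256 + 64 + 16 + 4 + 1, so 11044^9045 ≡ 12580·13676·17693·16073·4870·8577·11044 ≡ 7380 (mod 18091).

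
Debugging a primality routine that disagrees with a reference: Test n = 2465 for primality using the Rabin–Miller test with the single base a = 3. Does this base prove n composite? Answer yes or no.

yes

n − 1 = 2464 = 2^5 · 77, so s = 5 and d = 77.
x_0 = 3^77 mod 2465 = 2018.
x_0 is neither 1 nor 2464, so continue squaring.
x_1 = 2018^2 mod 2465 = 144.
x_2 = 144^2 mod 2465 = 1016.
x_3 = 1016^2 mod 2465 = 1886.
x_4 = 1886^2 mod 2465 = 1.
x_4 = 1 but x_3 ≠ ±1, a nontrivial square root of 1 — 3 is a witness and 2465 is composite.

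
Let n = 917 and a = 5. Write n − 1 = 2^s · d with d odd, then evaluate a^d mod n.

n − 1 = 916 = 2^2 · 229, so s = 2 and d = 229.
5^229 mod 917 = 278.

278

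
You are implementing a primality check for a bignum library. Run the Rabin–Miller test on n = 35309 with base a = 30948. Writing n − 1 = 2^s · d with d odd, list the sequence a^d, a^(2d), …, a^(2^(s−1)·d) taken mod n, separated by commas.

n − 1 = 35308 = 2^2 · 8827, so s = 2 and d = 8827.
x_0 = 30948^8827 mod 35309 = 3368.
x_1 = 3368^2 mod 35309 = 9235.

3368, 9235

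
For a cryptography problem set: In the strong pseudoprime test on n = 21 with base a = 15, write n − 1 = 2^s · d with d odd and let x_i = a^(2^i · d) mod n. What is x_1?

15

n − 1 = 20 = 2^2 · 5, so s = 2 and d = 5.
x_0 = 15^5 mod 21 = 15.
x_1 = 15^2 mod 21 = 15.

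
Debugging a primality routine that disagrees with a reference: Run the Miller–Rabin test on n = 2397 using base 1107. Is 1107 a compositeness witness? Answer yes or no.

n − 1 = 2396 = 2^2 · 599, so s = 2 and d = 599.
x_0 = 1107^599 mod 2397 = 825.
x_0 is neither 1 nor 2396, so continue squaring.
x_1 = 825^2 mod 2397 = 2274.
Reached i = s−1 = 1 without hitting −1: 1107 is a Miller–Rabin witness and 2397 is composite.

yes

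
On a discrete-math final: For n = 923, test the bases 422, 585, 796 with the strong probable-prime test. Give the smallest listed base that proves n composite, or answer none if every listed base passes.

n − 1 = 922 = 2^1 · 461, so s = 1 and d = 461.
Base 422: x_0 = 422^461 mod 923 = 93. x_0 ∉ {1, 922} and s = 1, so 422 is a Miller–Rabin witness and 923 is composite.
Base 585: x_0 = 585^461 mod 923 = 585. x_0 ∉ {1, 922} and s = 1, so 585 is a Miller–Rabin witness and 923 is composite.
Base 796: x_0 = 796^461 mod 923 = 308. x_0 ∉ {1, 922} and s = 1, so 796 is a Miller–Rabin witness and 923 is composite.
The smallest witness among the given bases is 422.

422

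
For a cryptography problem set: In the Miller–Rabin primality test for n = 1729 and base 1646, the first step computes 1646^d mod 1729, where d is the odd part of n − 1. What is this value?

512

n − 1 = 1728 = 2^6 · 27, so s = 6 and d = 27.
By repeated squaring, 1646^27 ≡ 512 (mod 1729).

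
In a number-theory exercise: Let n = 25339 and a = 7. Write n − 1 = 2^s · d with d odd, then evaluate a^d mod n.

1

n − 1 = 25338 = 2^1 · 12669, so s = 1 and d = 12669.
7^12669 mod 25339 = 1.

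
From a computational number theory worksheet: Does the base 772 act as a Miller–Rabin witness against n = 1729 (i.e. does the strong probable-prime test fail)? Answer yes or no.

yes

n − 1 = 1728 = 2^6 · 27, so s = 6 and d = 27.
x_0 = 772^27 mod 1729 = 645.
x_0 is neither 1 nor 1728, so continue squaring.
x_1 = 645^2 mod 1729 = 1065.
x_2 = 1065^2 mod 1729 = 1.
x_2 = 1 but x_1 ≠ ±1, a nontrivial square root of 1 — 772 is a witness and 1729 is composite.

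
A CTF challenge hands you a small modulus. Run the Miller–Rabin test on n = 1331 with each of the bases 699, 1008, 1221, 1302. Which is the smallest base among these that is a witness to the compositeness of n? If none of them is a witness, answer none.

n − 1 = 1330 = 2^1 · 665, so s = 1 and d = 665.
Base 699: x_0 = 699^665 mod 1331 = 1330. x_0 = 1330 ≡ −1, so 699 is not a witness.
Base 1008: x_0 = 1008^665 mod 1331 = 725. x_0 ∉ {1, 1330} and s = 1, so 1008 is a Miller–Rabin witness and 1331 is composite.
Base 1221: x_0 = 1221^665 mod 1331 = 0. x_0 ∉ {1, 1330} and s = 1, so 1221 is a Miller–Rabin witness and 1331 is composite.
Base 1302: x_0 = 1302^665 mod 1331 = 45. x_0 ∉ {1, 1330} and s = 1, so 1302 is a Miller–Rabin witness and 1331 is composite.
The smallest witness among the given bases is 1008.

1008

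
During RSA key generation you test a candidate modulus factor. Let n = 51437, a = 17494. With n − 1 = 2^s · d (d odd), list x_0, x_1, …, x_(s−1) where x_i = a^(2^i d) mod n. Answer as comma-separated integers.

51436, 1

n − 1 = 51436 = 2^2 · 12859, so s = 2 and d = 12859.
x_0 = 17494^12859 mod 51437 = 51436.
x_1 = 51436^2 mod 51437 = 1.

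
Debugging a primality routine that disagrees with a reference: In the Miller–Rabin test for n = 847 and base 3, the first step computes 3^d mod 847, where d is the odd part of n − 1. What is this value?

n − 1 = 846 = 2^1 · 423, so s = 1 and d = 423.
Repeated squaring mod 847: 3^1 ≡ 3, 3^2 ≡ 9, 3^4 ≡ 81, 3^8 ≡ 632, 3^16 ≡ 487, 3^32 ≡ 9, 3^64 ≡ 81, 3^128 ≡ 632, 3^256 ≡ 487.
423 = 256 + 128 + 32 + 4 + 2 + 1, so 3^423 ≡ 487·632·9·81·9·3 ≡ 27 (mod 847).

27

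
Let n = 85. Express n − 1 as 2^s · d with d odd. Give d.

21

Halving: 84 → 42 → 21; 21 is odd.
So 84 = 2^2 · 21.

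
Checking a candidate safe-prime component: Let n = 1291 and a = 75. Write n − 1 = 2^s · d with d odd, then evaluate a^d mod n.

1290

n − 1 = 1290 = 2^1 · 645, so s = 1 and d = 645.
75^645 mod 1291 = 1290.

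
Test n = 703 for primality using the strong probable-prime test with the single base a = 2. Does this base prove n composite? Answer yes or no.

n − 1 = 702 = 2^1 · 351, so s = 1 and d = 351.
x_0 = 2^351 mod 703 = 265.
x_0 ∉ {1, 702} and s = 1, so 2 is a Miller–Rabin witness and 703 is composite.

yes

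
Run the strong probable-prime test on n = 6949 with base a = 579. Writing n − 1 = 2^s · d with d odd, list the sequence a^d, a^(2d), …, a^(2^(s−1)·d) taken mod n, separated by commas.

n − 1 = 6948 = 2^2 · 1737, so s = 2 and d = 1737.
x_0 = 579^1737 mod 6949 = 1.
x_1 = 1^2 mod 6949 = 1.

1, 1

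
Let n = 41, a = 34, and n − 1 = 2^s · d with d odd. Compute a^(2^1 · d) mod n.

n − 1 = 40 = 2^3 · 5, so s = 3 and d = 5.
x_0 = 34^5 mod 41 = 3.
x_1 = 3^2 mod 41 = 9.

9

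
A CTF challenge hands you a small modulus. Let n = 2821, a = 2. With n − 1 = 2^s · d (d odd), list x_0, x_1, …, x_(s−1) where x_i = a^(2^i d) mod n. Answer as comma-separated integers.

n − 1 = 2820 = 2^2 · 705, so s = 2 and d = 705.
x_0 = 2^705 mod 2821 = 2605.
x_1 = 2605^2 mod 2821 = 1520.

2605, 1520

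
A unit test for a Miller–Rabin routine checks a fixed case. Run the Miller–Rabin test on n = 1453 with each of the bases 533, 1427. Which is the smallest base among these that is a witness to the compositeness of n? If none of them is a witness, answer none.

n − 1 = 1452 = 2^2 · 363, so s = 2 and d = 363.
Base 533: x_0 = 533^363 mod 1453 = 1452. x_0 = 1452 ≡ −1, so 533 is not a witness.
Base 1427: x_0 = 1427^363 mod 1453 = 956. x_0 is neither 1 nor 1452, so continue squaring. x_1 = 956^2 mod 1453 = 1452. x_1 ≡ −1, so 1427 is not a witness.
No listed base is a witness for 1453.

none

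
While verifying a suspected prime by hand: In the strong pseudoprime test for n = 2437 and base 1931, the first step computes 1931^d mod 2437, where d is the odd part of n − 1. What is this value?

398

n − 1 = 2436 = 2^2 · 609, so s = 2 and d = 609.
1931^609 mod 2437 = 398.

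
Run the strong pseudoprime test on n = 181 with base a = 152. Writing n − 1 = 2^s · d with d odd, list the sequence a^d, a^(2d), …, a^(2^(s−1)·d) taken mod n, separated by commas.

180, 1

n − 1 = 180 = 2^2 · 45, so s = 2 and d = 45.
x_0 = 152^45 mod 181 = 180.
x_1 = 180^2 mod 181 = 1.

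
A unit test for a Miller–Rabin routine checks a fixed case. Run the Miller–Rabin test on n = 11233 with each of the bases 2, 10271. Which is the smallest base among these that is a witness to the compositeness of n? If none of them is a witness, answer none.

n − 1 = 11232 = 2^5 · 351, so s = 5 and d = 351.
Base 2: x_0 = 2^351 mod 11233 = 7114. x_0 is neither 1 nor 11232, so continue squaring. x_1 = 7114^2 mod 11233 = 4331. x_2 = 4331^2 mod 11233 = 9684. x_3 = 9684^2 mod 11233 = 6772. x_4 = 6772^2 mod 11233 = 6878. Reached i = s−1 = 4 without hitting −1: 2 is a Miller–Rabin witness and 11233 is composite.
Base 10271: x_0 = 10271^351 mod 11233 = 8290. x_0 is neither 1 nor 11232, so continue squaring. x_1 = 8290^2 mod 11233 = 606. x_2 = 606^2 mod 11233 = 7780. x_3 = 7780^2 mod 11233 = 4996. x_4 = 4996^2 mod 11233 = 290. Reached i = s−1 = 4 without hitting −1: 10271 is a Miller–Rabin witness and 11233 is composite.
The smallest witness among the given bases is 2.

2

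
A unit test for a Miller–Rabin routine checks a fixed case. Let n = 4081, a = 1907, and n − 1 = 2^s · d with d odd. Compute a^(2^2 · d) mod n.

1

n − 1 = 4080 = 2^4 · 255, so s = 4 and d = 255.
x_0 = 1907^255 mod 4081 = 1112.
x_1 = 1112^2 mod 4081 = 1.
x_2 = 1^2 mod 4081 = 1.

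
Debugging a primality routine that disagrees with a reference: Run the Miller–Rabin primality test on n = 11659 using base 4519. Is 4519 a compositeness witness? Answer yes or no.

n − 1 = 11658 = 2^1 · 5829, so s = 1 and d = 5829.
Repeated squaring mod 11659: 4519^1 ≡ 4519, 4519^2 ≡ 6452, 4519^4 ≡ 5674, 4519^8 ≡ 3777, 4519^16 ≡ 6772, 4519^32 ≡ 5137, 4519^64 ≡ 4452, 4519^128 ≡ 4, 4519^256 ≡ 16, 4519^512 ≡ 256, 4519^1024 ≡ 7241, 4519^2048 ≡ 1558, 4519^4096 ≡ 2292.
5829 = 4096 + 1024 + 512 + 128 + 64 + 4 + 1, so 4519^5829 ≡ 2292·7241·256·4·4452·5674·4519 ≡ 1206 (mod 11659).
x_0 = 4519^5829 mod 11659 = 1206.
x_0 ∉ {1, 11658} and s = 1, so 4519 is a Miller–Rabin witness and 11659 is composite.

yes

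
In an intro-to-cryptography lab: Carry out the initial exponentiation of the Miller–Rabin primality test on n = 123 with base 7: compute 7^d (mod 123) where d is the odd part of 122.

n − 1 = 122 = 2^1 · 61, so s = 1 and d = 61.
7^61 mod 123 = 34.

34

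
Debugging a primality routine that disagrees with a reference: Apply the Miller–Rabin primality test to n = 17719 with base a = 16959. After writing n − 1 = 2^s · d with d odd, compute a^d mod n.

8923

n − 1 = 17718 = 2^1 · 8859, so s = 1 and d = 8859.
Repeated squaring mod 17719: 16959^1 ≡ 16959, 16959^2 ≡ 10592, 16959^4 ≡ 11475, 16959^8 ≡ 5736, 16959^16 ≡ 15232, 16959^32 ≡ 1238, 16959^64 ≡ 8810, 16959^128 ≡ 6880, 16959^256 ≡ 6951, 16959^512 ≡ 14407, 16959^1024 ≡ 1283, 16959^2048 ≡ 15941, 16959^4096 ≡ 7302, 16959^8192 ≡ 2733.
8859 = 8192 + 512 + 128 + 16 + 8 + 2 + 1, so 16959^8859 ≡ 2733·14407·6880·15232·5736·10592·16959 ≡ 8923 (mod 17719).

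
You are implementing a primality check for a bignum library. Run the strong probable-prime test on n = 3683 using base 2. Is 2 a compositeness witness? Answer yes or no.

yes

n − 1 = 3682 = 2^1 · 1841, so s = 1 and d = 1841.
By repeated squaring, 2^1841 ≡ 1525 (mod 3683).
x_0 = 2^1841 mod 3683 = 1525.
x_0 ∉ {1, 3682} and s = 1, so 2 is a Miller–Rabin witness and 3683 is composite.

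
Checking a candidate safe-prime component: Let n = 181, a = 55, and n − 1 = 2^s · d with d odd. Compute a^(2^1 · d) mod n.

n − 1 = 180 = 2^2 · 45, so s = 2 and d = 45.
Repeated squaring mod 181: 55^1 ≡ 55, 55^2 ≡ 129, 55^4 ≡ 170, 55^8 ≡ 121, 55^16 ≡ 161, 55^32 ≡ 38.
45 = 32 + 8 + 4 + 1, so 55^45 ≡ 38·121·170·55 ≡ 180 (mod 181).
x_0 = 180.
x_1 = 180^2 mod 181 = 1.

1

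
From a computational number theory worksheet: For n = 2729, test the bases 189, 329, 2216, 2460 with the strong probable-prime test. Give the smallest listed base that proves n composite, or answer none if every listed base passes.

none

n − 1 = 2728 = 2^3 · 341, so s = 3 and d = 341.
Base 189: x_0 = 189^341 mod 2729 = 1102. x_0 is neither 1 nor 2728, so continue squaring. x_1 = 1102^2 mod 2729 = 2728. x_1 ≡ −1, so 189 is not a witness.
Base 329: x_0 = 329^341 mod 2729 = 2663. x_0 is neither 1 nor 2728, so continue squaring. x_1 = 2663^2 mod 2729 = 1627. x_2 = 1627^2 mod 2729 = 2728. x_2 ≡ −1, so 329 is not a witness.
Base 2216: x_0 = 2216^341 mod 2729 = 2728. x_0 = 2728 ≡ −1, so 2216 is not a witness.
Base 2460: x_0 = 2460^341 mod 2729 = 951. x_0 is neither 1 nor 2728, so continue squaring. x_1 = 951^2 mod 2729 = 1102. x_2 = 1102^2 mod 2729 = 2728. x_2 ≡ −1, so 2460 is not a witness.
No listed base is a witness for 2729.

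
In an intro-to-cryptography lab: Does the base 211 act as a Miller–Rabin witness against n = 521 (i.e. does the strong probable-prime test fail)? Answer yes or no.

n − 1 = 520 = 2^3 · 65, so s = 3 and d = 65.
x_0 = 211^65 mod 521 = 235.
x_0 is neither 1 nor 520, so continue squaring.
x_1 = 235^2 mod 521 = 520.
x_1 ≡ −1, so 211 is not a witness.

no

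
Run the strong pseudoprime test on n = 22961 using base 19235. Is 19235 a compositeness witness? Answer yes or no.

n − 1 = 22960 = 2^4 · 1435, so s = 4 and d = 1435.
By repeated squaring, 19235^1435 ≡ 6090 (mod 22961).
x_0 = 19235^1435 mod 22961 = 6090.
x_0 is neither 1 nor 22960, so continue squaring.
x_1 = 6090^2 mod 22961 = 6085.
x_2 = 6085^2 mod 22961 = 14093.
x_3 = 14093^2 mod 22961 = 22960.
x_3 ≡ −1, so 19235 is not a witness.

no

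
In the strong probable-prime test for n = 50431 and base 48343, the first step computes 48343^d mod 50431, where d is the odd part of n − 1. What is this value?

n − 1 = 50430 = 2^1 · 25215, so s = 1 and d = 25215.
Repeated squaring mod 50431: 48343^1 ≡ 48343, 48343^2 ≡ 22678, 48343^4 ≡ 46777, 48343^8 ≡ 37932, 48343^16 ≡ 40194, 48343^32 ≡ 551, 48343^64 ≡ 1015, 48343^128 ≡ 21605, 48343^256 ≡ 37120, 48343^512 ≡ 18618, 48343^1024 ≡ 17661, 48343^2048 ≡ 45617, 48343^4096 ≡ 26767, 48343^8192 ≡ 49503, 48343^16384 ≡ 3857.
25215 = 16384 + 8192 + 512 + 64 + 32 + 16 + 8 + 4 + 2 + 1, so 48343^25215 ≡ 3857·49503·18618·1015·551·40194·37932·46777·22678·48343 ≡ 35177 (mod 50431).

35177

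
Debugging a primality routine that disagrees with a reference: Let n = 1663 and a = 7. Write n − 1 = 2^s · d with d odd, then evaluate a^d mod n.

1662

n − 1 = 1662 = 2^1 · 831, so s = 1 and d = 831.
Repeated squaring mod 1663: 7^1 ≡ 7, 7^2 ≡ 49, 7^4 ≡ 738, 7^8 ≡ 843, 7^16 ≡ 548, 7^32 ≡ 964, 7^64 ≡ 1342, 7^128 ≡ 1598, 7^256 ≡ 899, 7^512 ≡ 1646.
831 = 512 + 256 + 32 + 16 + 8 + 4 + 2 + 1, so 7^831 ≡ 1646·899·964·548·843·738·49·7 ≡ 1662 (mod 1663).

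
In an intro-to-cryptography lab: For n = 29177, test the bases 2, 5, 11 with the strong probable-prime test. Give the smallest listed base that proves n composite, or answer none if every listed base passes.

n − 1 = 29176 = 2^3 · 3647, so s = 3 and d = 3647.
Base 2: x_0 = 2^3647 mod 29177 = 24120. x_0 is neither 1 nor 29176, so continue squaring. x_1 = 24120^2 mod 29177 = 14197. x_2 = 14197^2 mod 29177 = 93. Reached i = s−1 = 2 without hitting −1: 2 is a Miller–Rabin witness and 29177 is composite.
Base 5: x_0 = 5^3647 mod 29177 = 21165. x_0 is neither 1 nor 29176, so continue squaring. x_1 = 21165^2 mod 29177 = 2744. x_2 = 2744^2 mod 29177 = 1870. Reached i = s−1 = 2 without hitting −1: 5 is a Miller–Rabin witness and 29177 is composite.
Base 11: x_0 = 11^3647 mod 29177 = 27100. x_0 is neither 1 nor 29176, so continue squaring. x_1 = 27100^2 mod 29177 = 24910. x_2 = 24910^2 mod 29177 = 841. Reached i = s−1 = 2 without hitting −1: 11 is a Miller–Rabin witness and 29177 is composite.
The smallest witness among the given bases is 2.

2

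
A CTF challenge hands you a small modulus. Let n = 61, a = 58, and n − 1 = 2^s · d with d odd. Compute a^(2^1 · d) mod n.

n − 1 = 60 = 2^2 · 15, so s = 2 and d = 15.
Repeated squaring mod 61: 58^1 ≡ 58, 58^2 ≡ 9, 58^4 ≡ 20, 58^8 ≡ 34.
15 = 8 + 4 + 2 + 1, so 58^15 ≡ 34·20·9·58 ≡ 1 (mod 61).
x_0 = 1.
x_1 = 1^2 mod 61 = 1.

1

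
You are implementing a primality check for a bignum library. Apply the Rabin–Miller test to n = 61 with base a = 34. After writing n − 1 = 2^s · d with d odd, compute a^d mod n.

1

n − 1 = 60 = 2^2 · 15, so s = 2 and d = 15.
By repeated squaring, 34^15 ≡ 1 (mod 61).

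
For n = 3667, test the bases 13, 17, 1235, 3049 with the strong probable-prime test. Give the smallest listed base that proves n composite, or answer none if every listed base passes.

n − 1 = 3666 = 2^1 · 1833, so s = 1 and d = 1833.
Base 13: x_0 = 13^1833 mod 3667 = 1813. x_0 ∉ {1, 3666} and s = 1, so 13 is a Miller–Rabin witness and 3667 is composite.
Base 17: x_0 = 17^1833 mod 3667 = 976. x_0 ∉ {1, 3666} and s = 1, so 17 is a Miller–Rabin witness and 3667 is composite.
Base 1235: x_0 = 1235^1833 mod 3667 = 1748. x_0 ∉ {1, 3666} and s = 1, so 1235 is a Miller–Rabin witness and 3667 is composite.
Base 3049: x_0 = 3049^1833 mod 3667 = 2158. x_0 ∉ {1, 3666} and s = 1, so 3049 is a Miller–Rabin witness and 3667 is composite.
The smallest witness among the given bases is 13.

13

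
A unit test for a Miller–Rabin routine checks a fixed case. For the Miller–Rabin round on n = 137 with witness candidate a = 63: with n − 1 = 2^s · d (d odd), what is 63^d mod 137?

136

n − 1 = 136 = 2^3 · 17, so s = 3 and d = 17.
63^17 mod 137 = 136.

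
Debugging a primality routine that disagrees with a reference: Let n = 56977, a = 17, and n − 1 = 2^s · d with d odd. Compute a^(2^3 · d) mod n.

15239

n − 1 = 56976 = 2^4 · 3561, so s = 4 and d = 3561.
By repeated squaring, 17^3561 ≡ 42440 (mod 56977).
x_0 = 42440.
x_1 = 42440^2 mod 56977 = 53653.
x_2 = 53653^2 mod 56977 = 52415.
x_3 = 52415^2 mod 56977 = 15239.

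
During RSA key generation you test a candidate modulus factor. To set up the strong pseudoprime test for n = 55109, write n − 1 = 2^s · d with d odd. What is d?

Halving: 55108 → 27554 → 13777; 13777 is odd.
So 55108 = 2^2 · 13777.

13777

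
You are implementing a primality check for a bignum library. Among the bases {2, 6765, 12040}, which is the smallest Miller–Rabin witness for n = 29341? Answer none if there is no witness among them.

n − 1 = 29340 = 2^2 · 7335, so s = 2 and d = 7335.
Base 2: x_0 = 2^7335 mod 29341 = 26424. x_0 is neither 1 nor 29340, so continue squaring. x_1 = 26424^2 mod 29341 = 29340. x_1 ≡ −1, so 2 is not a witness.
Base 6765: x_0 = 6765^7335 mod 29341 = 26424. x_0 is neither 1 nor 29340, so continue squaring. x_1 = 26424^2 mod 29341 = 29340. x_1 ≡ −1, so 6765 is not a witness.
Base 12040: x_0 = 12040^7335 mod 29341 = 26424. x_0 is neither 1 nor 29340, so continue squaring. x_1 = 26424^2 mod 29341 = 29340. x_1 ≡ −1, so 12040 is not a witness.
No listed base is a witness for 29341.

none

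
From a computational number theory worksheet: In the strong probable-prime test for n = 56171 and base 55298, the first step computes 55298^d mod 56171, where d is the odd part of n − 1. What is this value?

56170

n − 1 = 56170 = 2^1 · 28085, so s = 1 and d = 28085.
55298^28085 mod 56171 = 56170.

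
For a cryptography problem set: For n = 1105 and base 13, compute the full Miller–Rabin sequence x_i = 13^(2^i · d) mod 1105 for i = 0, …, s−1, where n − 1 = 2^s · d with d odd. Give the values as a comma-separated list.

n − 1 = 1104 = 2^4 · 69, so s = 4 and d = 69.
x_0 = 13^69 mod 1105 = 13.
x_1 = 13^2 mod 1105 = 169.
x_2 = 169^2 mod 1105 = 936.
x_3 = 936^2 mod 1105 = 936.

13, 169, 936, 936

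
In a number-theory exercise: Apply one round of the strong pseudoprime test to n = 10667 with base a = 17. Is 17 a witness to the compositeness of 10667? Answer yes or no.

n − 1 = 10666 = 2^1 · 5333, so s = 1 and d = 5333.
Repeated squaring mod 10667: 17^1 ≡ 17, 17^2 ≡ 289, 17^4 ≡ 8852, 17^8 ≡ 8789, 17^16 ≡ 6774, 17^32 ≡ 8309, 17^64 ≡ 2657, 17^128 ≡ 8762, 17^256 ≡ 2245, 17^512 ≡ 5201, 17^1024 ≡ 9556, 17^2048 ≡ 7616, 17^4096 ≡ 6977.
5333 = 4096 + 1024 + 128 + 64 + 16 + 4 + 1, so 17^5333 ≡ 6977·9556·8762·2657·6774·8852·17 ≡ 1 (mod 10667).
x_0 = 17^5333 mod 10667 = 1.
x_0 = 1, so 17 is not a witness.

no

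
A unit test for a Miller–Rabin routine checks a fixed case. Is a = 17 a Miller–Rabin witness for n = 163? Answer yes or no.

n − 1 = 162 = 2^1 · 81, so s = 1 and d = 81.
x_0 = 17^81 mod 163 = 162.
x_0 = 162 ≡ −1, so 17 is not a witness.

no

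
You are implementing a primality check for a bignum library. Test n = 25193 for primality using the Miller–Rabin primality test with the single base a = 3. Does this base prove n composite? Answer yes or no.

yes

n − 1 = 25192 = 2^3 · 3149, so s = 3 and d = 3149.
x_0 = 3^3149 mod 25193 = 17365.
x_0 is neither 1 nor 25192, so continue squaring.
x_1 = 17365^2 mod 25193 = 8208.
x_2 = 8208^2 mod 25193 = 5182.
Reached i = s−1 = 2 without hitting −1: 3 is a Miller–Rabin witness and 25193 is composite.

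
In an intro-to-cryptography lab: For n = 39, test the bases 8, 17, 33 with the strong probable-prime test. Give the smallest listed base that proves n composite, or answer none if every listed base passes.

n − 1 = 38 = 2^1 · 19, so s = 1 and d = 19.
Base 8: x_0 = 8^19 mod 39 = 5. x_0 ∉ {1, 38} and s = 1, so 8 is a Miller–Rabin witness and 39 is composite.
Base 17: x_0 = 17^19 mod 39 = 17. x_0 ∉ {1, 38} and s = 1, so 17 is a Miller–Rabin witness and 39 is composite.
Base 33: x_0 = 33^19 mod 39 = 6. x_0 ∉ {1, 38} and s = 1, so 33 is a Miller–Rabin witness and 39 is composite.
The smallest witness among the given bases is 8.

8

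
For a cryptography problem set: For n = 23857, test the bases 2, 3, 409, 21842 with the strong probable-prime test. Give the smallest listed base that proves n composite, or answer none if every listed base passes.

n − 1 = 23856 = 2^4 · 1491, so s = 4 and d = 1491.
Base 2: x_0 = 2^1491 mod 23857 = 23856. x_0 = 23856 ≡ −1, so 2 is not a witness.
Base 3: x_0 = 3^1491 mod 23857 = 23856. x_0 = 23856 ≡ −1, so 3 is not a witness.
Base 409: x_0 = 409^1491 mod 23857 = 18140. x_0 is neither 1 nor 23856, so continue squaring. x_1 = 18140^2 mod 23857 = 23856. x_1 ≡ −1, so 409 is not a witness.
Base 21842: x_0 = 21842^1491 mod 23857 = 6352. x_0 is neither 1 nor 23856, so continue squaring. x_1 = 6352^2 mod 23857 = 5717. x_2 = 5717^2 mod 23857 = 23856. x_2 ≡ −1, so 21842 is not a witness.
No listed base is a witness for 23857.

none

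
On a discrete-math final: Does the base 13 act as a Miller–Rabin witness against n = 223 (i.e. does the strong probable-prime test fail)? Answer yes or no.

n − 1 = 222 = 2^1 · 111, so s = 1 and d = 111.
x_0 = 13^111 mod 223 = 222.
x_0 = 222 ≡ −1, so 13 is not a witness.

no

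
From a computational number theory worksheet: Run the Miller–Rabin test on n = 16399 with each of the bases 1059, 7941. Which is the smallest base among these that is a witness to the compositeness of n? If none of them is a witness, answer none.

7941

n − 1 = 16398 = 2^1 · 8199, so s = 1 and d = 8199.
Base 1059: x_0 = 1059^8199 mod 16399 = 1. x_0 = 1, so 1059 is not a witness.
Base 7941: x_0 = 7941^8199 mod 16399 = 5643. x_0 ∉ {1, 16398} and s = 1, so 7941 is a Miller–Rabin witness and 16399 is composite.
The smallest witness among the given bases is 7941.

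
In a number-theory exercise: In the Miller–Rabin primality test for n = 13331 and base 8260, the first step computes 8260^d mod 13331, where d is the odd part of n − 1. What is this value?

n − 1 = 13330 = 2^1 · 6665, so s = 1 and d = 6665.
Repeated squaring mod 13331: 8260^1 ≡ 8260, 8260^2 ≡ 12873, 8260^4 ≡ 9799, 8260^8 ≡ 10539, 8260^16 ≡ 9960, 8260^32 ≡ 5629, 8260^64 ≡ 11185, 8260^128 ≡ 6121, 8260^256 ≡ 6531, 8260^512 ≡ 8092, 8260^1024 ≡ 11923, 8260^2048 ≡ 9476, 8260^4096 ≡ 10291.
6665 = 4096 + 2048 + 512 + 8 + 1, so 8260^6665 ≡ 10291·9476·8092·10539·8260 ≡ 1 (mod 13331).

1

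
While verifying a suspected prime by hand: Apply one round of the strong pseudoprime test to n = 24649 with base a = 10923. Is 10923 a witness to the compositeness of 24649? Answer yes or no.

no

n − 1 = 24648 = 2^3 · 3081, so s = 3 and d = 3081.
x_0 = 10923^3081 mod 24649 = 24648.
x_0 = 24648 ≡ −1, so 10923 is not a witness.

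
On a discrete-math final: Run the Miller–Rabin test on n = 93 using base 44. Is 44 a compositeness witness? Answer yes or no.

yes

n − 1 = 92 = 2^2 · 23, so s = 2 and d = 23.
Repeated squaring mod 93: 44^1 ≡ 44, 44^2 ≡ 76, 44^4 ≡ 10, 44^8 ≡ 7, 44^16 ≡ 49.
23 = 16 + 4 + 2 + 1, so 44^23 ≡ 49·10·76·44 ≡ 86 (mod 93).
x_0 = 44^23 mod 93 = 86.
x_0 is neither 1 nor 92, so continue squaring.
x_1 = 86^2 mod 93 = 49.
Reached i = s−1 = 1 without hitting −1: 44 is a Miller–Rabin witness and 93 is composite.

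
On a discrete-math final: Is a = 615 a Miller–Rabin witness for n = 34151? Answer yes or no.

n − 1 = 34150 = 2^1 · 17075, so s = 1 and d = 17075.
x_0 = 615^17075 mod 34151 = 26595.
x_0 ∉ {1, 34150} and s = 1, so 615 is a Miller–Rabin witness and 34151 is composite.

yes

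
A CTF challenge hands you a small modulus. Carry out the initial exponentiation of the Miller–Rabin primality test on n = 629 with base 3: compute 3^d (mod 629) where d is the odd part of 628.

n − 1 = 628 = 2^2 · 157, so s = 2 and d = 157.
Repeated squaring mod 629: 3^1 ≡ 3, 3^2 ≡ 9, 3^4 ≡ 81, 3^8 ≡ 271, 3^16 ≡ 477, 3^32 ≡ 460, 3^64 ≡ 256, 3^128 ≡ 120.
157 = 128 + 16 + 8 + 4 + 1, so 3^157 ≡ 120·477·271·81·3 ≡ 437 (mod 629).

437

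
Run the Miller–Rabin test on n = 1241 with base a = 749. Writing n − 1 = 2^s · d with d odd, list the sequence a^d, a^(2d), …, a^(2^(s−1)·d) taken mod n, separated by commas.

35, 1225, 256

n − 1 = 1240 = 2^3 · 155, so s = 3 and d = 155.
x_0 = 749^155 mod 1241 = 35.
x_1 = 35^2 mod 1241 = 1225.
x_2 = 1225^2 mod 1241 = 256.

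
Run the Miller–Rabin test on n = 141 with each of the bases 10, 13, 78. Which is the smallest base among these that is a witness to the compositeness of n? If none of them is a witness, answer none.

n − 1 = 140 = 2^2 · 35, so s = 2 and d = 35.
Base 10: x_0 = 10^35 mod 141 = 109. x_0 is neither 1 nor 140, so continue squaring. x_1 = 109^2 mod 141 = 37. Reached i = s−1 = 1 without hitting −1: 10 is a Miller–Rabin witness and 141 is composite.
Base 13: x_0 = 13^35 mod 141 = 85. x_0 is neither 1 nor 140, so continue squaring. x_1 = 85^2 mod 141 = 34. Reached i = s−1 = 1 without hitting −1: 13 is a Miller–Rabin witness and 141 is composite.
Base 78: x_0 = 78^35 mod 141 = 90. x_0 is neither 1 nor 140, so continue squaring. x_1 = 90^2 mod 141 = 63. Reached i = s−1 = 1 without hitting −1: 78 is a Miller–Rabin witness and 141 is composite.
The smallest witness among the given bases is 10.

10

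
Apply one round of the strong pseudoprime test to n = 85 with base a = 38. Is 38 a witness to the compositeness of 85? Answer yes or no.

n − 1 = 84 = 2^2 · 21, so s = 2 and d = 21.
Repeated squaring mod 85: 38^1 ≡ 38, 38^2 ≡ 84, 38^4 ≡ 1, 38^8 ≡ 1, 38^16 ≡ 1.
21 = 16 + 4 + 1, so 38^21 ≡ 1·1·38 ≡ 38 (mod 85).
x_0 = 38^21 mod 85 = 38.
x_0 is neither 1 nor 84, so continue squaring.
x_1 = 38^2 mod 85 = 84.
x_1 ≡ −1, so 38 is not a witness.

no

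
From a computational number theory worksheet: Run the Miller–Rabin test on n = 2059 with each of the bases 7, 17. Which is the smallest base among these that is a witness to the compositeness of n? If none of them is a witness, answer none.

7

n − 1 = 2058 = 2^1 · 1029, so s = 1 and d = 1029.
Base 7: x_0 = 7^1029 mod 2059 = 88. x_0 ∉ {1, 2058} and s = 1, so 7 is a Miller–Rabin witness and 2059 is composite.
Base 17: x_0 = 17^1029 mod 2059 = 46. x_0 ∉ {1, 2058} and s = 1, so 17 is a Miller–Rabin witness and 2059 is composite.
The smallest witness among the given bases is 7.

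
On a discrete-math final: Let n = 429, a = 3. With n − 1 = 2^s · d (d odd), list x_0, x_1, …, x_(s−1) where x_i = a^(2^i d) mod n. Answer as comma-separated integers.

n − 1 = 428 = 2^2 · 107, so s = 2 and d = 107.
x_0 = 3^107 mod 429 = 9.
x_1 = 9^2 mod 429 = 81.

9, 81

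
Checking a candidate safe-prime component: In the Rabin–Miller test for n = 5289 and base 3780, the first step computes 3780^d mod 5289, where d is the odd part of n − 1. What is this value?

5010

n − 1 = 5288 = 2^3 · 661, so s = 3 and d = 661.
3780^661 mod 5289 = 5010.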